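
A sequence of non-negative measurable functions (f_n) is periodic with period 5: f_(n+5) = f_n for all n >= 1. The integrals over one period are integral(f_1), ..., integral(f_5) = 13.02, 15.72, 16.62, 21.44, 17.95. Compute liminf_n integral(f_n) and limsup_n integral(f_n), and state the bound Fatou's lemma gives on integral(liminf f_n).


The sequence (integral(f_n)) is periodic with period 5, repeating the values 13.02, 15.72, 16.62, 21.44, 17.95 indefinitely.
Step 1: For a periodic sequence, every tail (a_m, a_(m+1), ...) contains all 5 period values infinitely often.
Step 2: Hence inf of every tail = min of the period values = min(13.02, 15.72, 16.62, 21.44, 17.95) = 13.02.
        liminf_n integral(f_n) = sup over m of (inf of tail from m) = 13.02.
Step 3: Similarly sup of every tail = max of the period values = 21.44.
        limsup_n integral(f_n) = 21.44.
Step 4: Fatou's lemma: integral(liminf_n f_n) <= liminf_n integral(f_n) = 13.02.
        So the integral of the pointwise liminf is at most 13.02.


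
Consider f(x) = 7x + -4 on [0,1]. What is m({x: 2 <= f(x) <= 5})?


f^(-1)([2, 5]) = {x : 2 <= 7x + -4 <= 5}
Solving: (2 - -4)/7 <= x <= (5 - -4)/7
= [0.857143, 1.285714]
Intersecting with [0,1]: [0.857143, 1]
Measure = 1 - 0.857143 = 0.142857


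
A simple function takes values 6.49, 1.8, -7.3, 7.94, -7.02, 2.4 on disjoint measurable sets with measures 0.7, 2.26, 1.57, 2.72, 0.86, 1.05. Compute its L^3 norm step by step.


Step 1: Compute |f_i|^3 for each value:
  |6.49|^3 = 273.359449
  |1.8|^3 = 5.832
  |-7.3|^3 = 389.017
  |7.94|^3 = 500.566184
  |-7.02|^3 = 345.948408
  |2.4|^3 = 13.824
Step 2: Multiply by measures and sum:
  273.359449 * 0.7 = 191.351614
  5.832 * 2.26 = 13.18032
  389.017 * 1.57 = 610.75669
  500.566184 * 2.72 = 1361.54002
  345.948408 * 0.86 = 297.515631
  13.824 * 1.05 = 14.5152
Sum = 191.351614 + 13.18032 + 610.75669 + 1361.54002 + 297.515631 + 14.5152 = 2488.859476
Step 3: Take the p-th root:
||f||_3 = (2488.859476)^(1/3) = 13.551898


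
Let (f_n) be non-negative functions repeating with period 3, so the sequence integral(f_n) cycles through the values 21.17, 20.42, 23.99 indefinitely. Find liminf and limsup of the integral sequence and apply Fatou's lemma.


The sequence (integral(f_n)) is periodic with period 3, repeating the values 21.17, 20.42, 23.99 indefinitely.
Step 1: For a periodic sequence, every tail (a_m, a_(m+1), ...) contains all 3 period values infinitely often.
Step 2: Hence inf of every tail = min of the period values = min(21.17, 20.42, 23.99) = 20.42.
        liminf_n integral(f_n) = sup over m of (inf of tail from m) = 20.42.
Step 3: Similarly sup of every tail = max of the period values = 23.99.
        limsup_n integral(f_n) = 23.99.
Step 4: Fatou's lemma: integral(liminf_n f_n) <= liminf_n integral(f_n) = 20.42.
        So the integral of the pointwise liminf is at most 20.42.


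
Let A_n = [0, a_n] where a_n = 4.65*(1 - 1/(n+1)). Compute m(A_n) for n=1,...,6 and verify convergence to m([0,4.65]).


By continuity of measure from below: if A_n increases to A, then m(A_n) -> m(A).
Here A = [0, 4.65], so m(A) = 4.65
Step 1: a_1 = 4.65*(1 - 1/2) = 2.325, m(A_1) = 2.325
Step 2: a_2 = 4.65*(1 - 1/3) = 3.1, m(A_2) = 3.1
Step 3: a_3 = 4.65*(1 - 1/4) = 3.4875, m(A_3) = 3.4875
Step 4: a_4 = 4.65*(1 - 1/5) = 3.72, m(A_4) = 3.72
Step 5: a_5 = 4.65*(1 - 1/6) = 3.875, m(A_5) = 3.875
Step 6: a_6 = 4.65*(1 - 1/7) = 3.9857, m(A_6) = 3.9857
Limit: m(A_n) -> m([0,4.65]) = 4.65


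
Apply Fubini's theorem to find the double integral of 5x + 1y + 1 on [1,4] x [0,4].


By Fubini, integrate in x first, then y.
Step 1: Fix y, integrate over x in [1,4]:
  integral(5x + 1y + 1, x=1..4)
  = 5*(4^2 - 1^2)/2 + (1y + 1)*(4 - 1)
  = 37.5 + (1y + 1)*3
  = 37.5 + 3y + 3
  = 40.5 + 3y
Step 2: Integrate over y in [0,4]:
  integral(40.5 + 3y, y=0..4)
  = 40.5*4 + 3*(4^2 - 0^2)/2
  = 162 + 24
  = 186


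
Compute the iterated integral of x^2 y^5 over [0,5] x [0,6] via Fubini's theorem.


By Fubini's theorem, the double integral factors as a product of single integrals:
Step 1: integral_0^5 x^2 dx = [x^3/3] from 0 to 5
     = 5^3/3 = 41.666667
Step 2: integral_0^6 y^5 dy = [y^6/6] from 0 to 6
     = 6^6/6 = 7776
Step 3: Double integral = 41.666667 * 7776 = 324000


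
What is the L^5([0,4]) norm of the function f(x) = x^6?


Step 1: ||f||_5 = (integral_0^4 |x^6|^5 dx)^(1/5)
     = (integral_0^4 x^30 dx)^(1/5)
Step 2: integral_0^4 x^30 dx = [x^31/(31)] from 0 to 4 = 4^31/31
     = 4611686018427387904/31 = 1.487641e+17
Step 3: ||f||_5 = (1.487641e+17)^(1/5) = 2719.566028


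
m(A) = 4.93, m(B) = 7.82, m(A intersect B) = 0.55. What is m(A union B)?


By inclusion-exclusion: m(A u B) = m(A) + m(B) - m(A n B)
= 4.93 + 7.82 - 0.55
= 12.2


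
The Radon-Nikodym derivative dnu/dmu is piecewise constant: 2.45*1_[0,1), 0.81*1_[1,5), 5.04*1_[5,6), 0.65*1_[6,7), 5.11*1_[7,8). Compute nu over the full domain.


Integrate each piece of the Radon-Nikodym derivative:
Step 1: integral_0^1 2.45 dx = 2.45*(1-0) = 2.45*1 = 2.45
Step 2: integral_1^5 0.81 dx = 0.81*(5-1) = 0.81*4 = 3.24
Step 3: integral_5^6 5.04 dx = 5.04*(6-5) = 5.04*1 = 5.04
Step 4: integral_6^7 0.65 dx = 0.65*(7-6) = 0.65*1 = 0.65
Step 5: integral_7^8 5.11 dx = 5.11*(8-7) = 5.11*1 = 5.11
Total: 2.45 + 3.24 + 5.04 + 0.65 + 5.11 = 16.49


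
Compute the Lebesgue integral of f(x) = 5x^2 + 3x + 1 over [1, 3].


The Lebesgue integral of a Riemann-integrable function agrees with the Riemann integral.
Antiderivative F(x) = (5/3)x^3 + (3/2)x^2 + 1x
F(3) = (5/3)*3^3 + (3/2)*3^2 + 1*3
     = (5/3)*27 + (3/2)*9 + 1*3
     = 45 + 13.5 + 3
     = 61.5
F(1) = 4.166667
Integral = F(3) - F(1) = 61.5 - 4.166667 = 57.333333


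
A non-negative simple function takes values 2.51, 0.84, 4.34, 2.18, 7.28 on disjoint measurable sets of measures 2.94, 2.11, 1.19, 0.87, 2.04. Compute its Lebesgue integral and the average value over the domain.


Step 1: Integral = sum(value_i * measure_i)
= 2.51*2.94 + 0.84*2.11 + 4.34*1.19 + 2.18*0.87 + 7.28*2.04
= 7.3794 + 1.7724 + 5.1646 + 1.8966 + 14.8512
= 31.0642
Step 2: Total measure of domain = 2.94 + 2.11 + 1.19 + 0.87 + 2.04 = 9.15
Step 3: Average value = 31.0642 / 9.15 = 3.394995


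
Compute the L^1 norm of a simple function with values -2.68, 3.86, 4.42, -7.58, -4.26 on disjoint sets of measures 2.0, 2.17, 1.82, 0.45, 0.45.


Step 1: Compute |f_i|^1 for each value:
  |-2.68|^1 = 2.68
  |3.86|^1 = 3.86
  |4.42|^1 = 4.42
  |-7.58|^1 = 7.58
  |-4.26|^1 = 4.26
Step 2: Multiply by measures and sum:
  2.68 * 2.0 = 5.36
  3.86 * 2.17 = 8.3762
  4.42 * 1.82 = 8.0444
  7.58 * 0.45 = 3.411
  4.26 * 0.45 = 1.917
Sum = 5.36 + 8.3762 + 8.0444 + 3.411 + 1.917 = 27.1086
Step 3: Take the p-th root:
||f||_1 = (27.1086)^(1/1) = 27.1086


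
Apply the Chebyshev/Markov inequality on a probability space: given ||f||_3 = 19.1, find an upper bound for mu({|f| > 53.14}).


Chebyshev/Markov inequality: mu(|f| > eps) <= (||f||_p / eps)^p
Step 1: ||f||_3 / eps = 19.1 / 53.14 = 0.359428
Step 2: Raise to power p = 3:
  (0.359428)^3 = 0.046434
Step 3: Therefore mu(|f| > 53.14) <= 0.046434


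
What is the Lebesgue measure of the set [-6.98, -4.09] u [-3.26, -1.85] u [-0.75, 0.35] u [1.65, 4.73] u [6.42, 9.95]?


For pairwise disjoint intervals, m(union) = sum of lengths.
= (-4.09 - -6.98) + (-1.85 - -3.26) + (0.35 - -0.75) + (4.73 - 1.65) + (9.95 - 6.42)
= 2.89 + 1.41 + 1.1 + 3.08 + 3.53
= 12.01


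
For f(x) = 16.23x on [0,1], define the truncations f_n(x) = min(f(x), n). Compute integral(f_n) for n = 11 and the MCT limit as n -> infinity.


f(x) = 16.23x on [0,1]; f_n(x) = min(16.23x, n). At n = 11:
Step 1: f(x) reaches 11 at x = 11/16.23 = 0.677757
Step 2: integral(f_11) = integral(16.23x, 0, 0.677757) + integral(11, 0.677757, 1)
       = 16.23*0.677757^2/2 + 11*(1 - 0.677757)
       = 3.727665 + 3.54467
       = 7.272335
Step 3: As n -> infinity, f_n increases to f, so by MCT integral(f_n) -> integral(f) = 16.23/2 = 8.115.
Convergence: integral(f_11) = 7.272335 -> 8.115 as n -> infinity


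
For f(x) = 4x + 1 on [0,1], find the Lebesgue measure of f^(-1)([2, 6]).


f^(-1)([2, 6]) = {x : 2 <= 4x + 1 <= 6}
Solving: (2 - 1)/4 <= x <= (6 - 1)/4
= [0.25, 1.25]
Intersecting with [0,1]: [0.25, 1]
Measure = 1 - 0.25 = 0.75


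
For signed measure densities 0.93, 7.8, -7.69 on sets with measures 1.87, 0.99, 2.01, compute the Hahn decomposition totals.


Step 1: Compute signed measure on each set:
  Set 1: 0.93 * 1.87 = 1.7391
  Set 2: 7.8 * 0.99 = 7.722
  Set 3: -7.69 * 2.01 = -15.4569
Step 2: Total signed measure = (1.7391) + (7.722) + (-15.4569)
     = -5.9958
Step 3: Positive part mu+(X) = sum of positive contributions = 9.4611
Step 4: Negative part mu-(X) = |sum of negative contributions| = 15.4569


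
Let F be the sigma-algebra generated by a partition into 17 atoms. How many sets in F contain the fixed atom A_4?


Each element of F is a union of some subset S of the 17 atoms.
The element contains A_4 iff A_4 is in S.
So we count subsets S of {A_1,...,A_17} with A_4 in S: choose freely among the other 16 atoms.
Count = 2^(17-1) = 2^16 = 65536.


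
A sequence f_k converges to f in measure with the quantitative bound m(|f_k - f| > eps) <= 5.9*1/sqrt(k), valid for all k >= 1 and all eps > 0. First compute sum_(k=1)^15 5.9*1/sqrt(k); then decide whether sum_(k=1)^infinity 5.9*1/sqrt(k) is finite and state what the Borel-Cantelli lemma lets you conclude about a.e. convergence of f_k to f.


Step 1: List the terms 5.9*1/sqrt(k) for k = 1 to 15:
  k=1: 5.9
  k=2: 4.17193
  k=3: 3.406367
  k=4: 2.95
  k=5: 2.63856
  k=6: 2.408665
  k=7: 2.22999
  k=8: 2.085965
  k=9: 1.966667
  k=10: 1.865744
  k=11: 1.778917
  k=12: 1.703183
  k=13: 1.636366
  k=14: 1.576841
  k=15: 1.523373
Step 2: Partial sum = 5.9 + 4.17193 + 3.406367 + 2.95 + 2.63856 + 2.408665 + 2.22999 + 2.085965 + 1.966667 + 1.865744 + 1.778917 + 1.703183 + 1.636366 + 1.576841 + 1.523373
     = 37.842568
Step 3: The full series sum_(k>=1) 5.9*1/sqrt(k) diverges (p-series with p = 1/2 <= 1; a nonzero constant multiple of a divergent series diverges).
Step 4: The (first) Borel-Cantelli lemma requires a summable sequence of measures, so it does not apply here;
        from this bound alone no conclusion about a.e. convergence can be drawn (convergence in measure still
        gives an a.e.-convergent subsequence, but not a.e. convergence of the whole sequence).
Conclusion: series diverges; Borel-Cantelli is inconclusive about a.e. convergence of f_k.


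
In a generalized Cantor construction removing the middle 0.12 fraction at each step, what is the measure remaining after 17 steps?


Step 1: At each step, fraction remaining = 1 - 0.12 = 0.88
Step 2: After 17 steps, measure = (0.88)^17
Result = 0.113817


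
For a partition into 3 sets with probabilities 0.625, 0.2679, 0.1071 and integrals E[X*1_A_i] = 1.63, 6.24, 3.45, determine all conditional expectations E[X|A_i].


For each cell A_i: E[X|A_i] = E[X*1_A_i] / P(A_i)
Step 1: E[X|A_1] = 1.63 / 0.625 = 2.608
Step 2: E[X|A_2] = 6.24 / 0.2679 = 23.292273
Step 3: E[X|A_3] = 3.45 / 0.1071 = 32.212885
Verification: E[X] = sum E[X*1_A_i] = 1.63 + 6.24 + 3.45 = 11.32


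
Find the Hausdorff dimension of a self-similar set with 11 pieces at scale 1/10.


For a self-similar set with N copies scaled by 1/r:
dim_H = log(N)/log(r) = log(11)/log(10)
= 2.397895/2.302585
= 1.041393


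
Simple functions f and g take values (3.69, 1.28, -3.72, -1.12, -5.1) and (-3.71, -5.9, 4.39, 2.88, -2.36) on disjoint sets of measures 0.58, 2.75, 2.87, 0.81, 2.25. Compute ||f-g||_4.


Step 1: Compute differences f_i - g_i:
  3.69 - -3.71 = 7.4
  1.28 - -5.9 = 7.18
  -3.72 - 4.39 = -8.11
  -1.12 - 2.88 = -4
  -5.1 - -2.36 = -2.74
Step 2: Compute |diff|^4 * measure for each set:
  |7.4|^4 * 0.58 = 2998.6576 * 0.58 = 1739.221408
  |7.18|^4 * 2.75 = 2657.649946 * 2.75 = 7308.537351
  |-8.11|^4 * 2.87 = 4325.969138 * 2.87 = 12415.531427
  |-4|^4 * 0.81 = 256 * 0.81 = 207.36
  |-2.74|^4 * 2.25 = 56.364058 * 2.25 = 126.81913
Step 3: Sum = 21797.469316
Step 4: ||f-g||_4 = (21797.469316)^(1/4) = 12.150706


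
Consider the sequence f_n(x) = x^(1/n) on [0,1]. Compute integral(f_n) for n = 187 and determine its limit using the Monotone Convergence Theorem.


At n = 187: f_187(x) = x^(1/187).
Step 1: integral(x^(1/187), 0, 1) = [x^(1/187+1) / (1/187+1)] from 0 to 1
     = 1 / (1/187 + 1) = 1 / ((187+1)/187) = 187/(187+1)
     = 187/188 = 0.994681
Step 2: As n -> infinity, f_n(x) = x^(1/n) -> 1 for x in (0,1], and f_n is increasing in n.
By MCT, lim_n integral(f_n) = integral(lim_n f_n) = integral(1, 0, 1) = 1.
Step 3: Verify convergence: 187/188 = 0.994681 -> 1


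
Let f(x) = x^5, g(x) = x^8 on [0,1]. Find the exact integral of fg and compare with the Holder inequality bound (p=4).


Step 1: Exact integral of f*g = integral(x^13, 0, 1) = 1/14
     = 0.071429
Step 2: Holder bound with p=4, q=1.333333:
  ||f||_p = (integral x^20 dx)^(1/4) = (1/21)^(1/4) = 0.467138
  ||g||_q = (integral x^10.666667 dx)^(1/1.333333) = (1/11.666667)^(1/1.333333) = 0.158413
Step 3: Holder bound = ||f||_p * ||g||_q = 0.467138 * 0.158413 = 0.074001
Verification: 0.071429 <= 0.074001 (Holder holds)


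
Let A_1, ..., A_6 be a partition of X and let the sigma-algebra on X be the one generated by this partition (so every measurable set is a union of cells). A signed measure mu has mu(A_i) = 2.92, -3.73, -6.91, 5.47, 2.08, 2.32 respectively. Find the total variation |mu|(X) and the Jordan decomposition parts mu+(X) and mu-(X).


Step 1: Every measurable set is a union of atoms (the cells / points), so a Hahn decomposition is
  obtained by grouping atoms by sign: P = union of atoms with mu > 0, N = union of the remaining atoms.
  Atoms in P (indices): 1, 4, 5, 6;  atoms in N (indices): 2, 3
  Positive values: 2.92, 5.47, 2.08, 2.32
  Negative values: -3.73, -6.91
Step 2: mu+(X) = mu(P) = sum of positive atom values = 12.79
Step 3: mu-(X) = -mu(N) = sum of |negative atom values| = 10.64
Step 4: |mu|(X) = mu+(X) + mu-(X) = 12.79 + 10.64 = 23.43


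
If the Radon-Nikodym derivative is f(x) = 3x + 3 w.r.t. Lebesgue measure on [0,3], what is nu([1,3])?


nu(A) = integral_A (dnu/dmu) dmu = integral_1^3 (3x + 3) dx
Step 1: Antiderivative F(x) = (3/2)x^2 + 3x
Step 2: F(3) = (3/2)*3^2 + 3*3 = 13.5 + 9 = 22.5
Step 3: F(1) = (3/2)*1^2 + 3*1 = 1.5 + 3 = 4.5
Step 4: nu([1,3]) = F(3) - F(1) = 22.5 - 4.5 = 18


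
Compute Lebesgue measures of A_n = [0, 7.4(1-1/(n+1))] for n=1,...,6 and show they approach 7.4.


By continuity of measure from below: if A_n increases to A, then m(A_n) -> m(A).
Here A = [0, 7.4], so m(A) = 7.4
Step 1: a_1 = 7.4*(1 - 1/2) = 3.7, m(A_1) = 3.7
Step 2: a_2 = 7.4*(1 - 1/3) = 4.9333, m(A_2) = 4.9333
Step 3: a_3 = 7.4*(1 - 1/4) = 5.55, m(A_3) = 5.55
Step 4: a_4 = 7.4*(1 - 1/5) = 5.92, m(A_4) = 5.92
Step 5: a_5 = 7.4*(1 - 1/6) = 6.1667, m(A_5) = 6.1667
Step 6: a_6 = 7.4*(1 - 1/7) = 6.3429, m(A_6) = 6.3429
Limit: m(A_n) -> m([0,7.4]) = 7.4


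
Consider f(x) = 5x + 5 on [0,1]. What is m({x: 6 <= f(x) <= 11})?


f^(-1)([6, 11]) = {x : 6 <= 5x + 5 <= 11}
Solving: (6 - 5)/5 <= x <= (11 - 5)/5
= [0.2, 1.2]
Intersecting with [0,1]: [0.2, 1]
Measure = 1 - 0.2 = 0.8


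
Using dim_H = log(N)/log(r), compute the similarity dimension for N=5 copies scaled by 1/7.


For a self-similar set with N copies scaled by 1/r:
dim_H = log(N)/log(r) = log(5)/log(7)
= 1.609438/1.94591
= 0.827087


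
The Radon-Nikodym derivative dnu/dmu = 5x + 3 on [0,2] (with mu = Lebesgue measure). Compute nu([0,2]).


nu(A) = integral_A (dnu/dmu) dmu = integral_0^2 (5x + 3) dx
Step 1: Antiderivative F(x) = (5/2)x^2 + 3x
Step 2: F(2) = (5/2)*2^2 + 3*2 = 10 + 6 = 16
Step 3: F(0) = (5/2)*0^2 + 3*0 = 0.0 + 0 = 0.0
Step 4: nu([0,2]) = F(2) - F(0) = 16 - 0.0 = 16


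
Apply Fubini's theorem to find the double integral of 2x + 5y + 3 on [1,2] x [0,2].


By Fubini, integrate in x first, then y.
Step 1: Fix y, integrate over x in [1,2]:
  integral(2x + 5y + 3, x=1..2)
  = 2*(2^2 - 1^2)/2 + (5y + 3)*(2 - 1)
  = 3 + (5y + 3)*1
  = 3 + 5y + 3
  = 6 + 5y
Step 2: Integrate over y in [0,2]:
  integral(6 + 5y, y=0..2)
  = 6*2 + 5*(2^2 - 0^2)/2
  = 12 + 10
  = 22


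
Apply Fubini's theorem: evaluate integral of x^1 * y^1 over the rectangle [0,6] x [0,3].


By Fubini's theorem, the double integral factors as a product of single integrals:
Step 1: integral_0^6 x^1 dx = [x^2/2] from 0 to 6
     = 6^2/2 = 18
Step 2: integral_0^3 y^1 dy = [y^2/2] from 0 to 3
     = 3^2/2 = 4.5
Step 3: Double integral = 18 * 4.5 = 81


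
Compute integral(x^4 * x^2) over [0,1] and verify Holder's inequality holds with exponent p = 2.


Step 1: Exact integral of f*g = integral(x^6, 0, 1) = 1/7
     = 0.142857
Step 2: Holder bound with p=2, q=2:
  ||f||_p = (integral x^8 dx)^(1/2) = (1/9)^(1/2) = 0.333333
  ||g||_q = (integral x^4 dx)^(1/2) = (1/5)^(1/2) = 0.447214
Step 3: Holder bound = ||f||_p * ||g||_q = 0.333333 * 0.447214 = 0.149071
Verification: 0.142857 <= 0.149071 (Holder holds)


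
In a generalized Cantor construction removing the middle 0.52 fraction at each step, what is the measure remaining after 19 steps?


Step 1: At each step, fraction remaining = 1 - 0.52 = 0.48
Step 2: After 19 steps, measure = (0.48)^19
Result = 8.781799e-07


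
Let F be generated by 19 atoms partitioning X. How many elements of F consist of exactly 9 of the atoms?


Each element of F is a union of some subset of the 19 atoms.
Elements that are unions of exactly 9 atoms correspond to 9-element subsets of the 19 atoms.
Count = C(19, 9) = 19! / (9! * 10!) = 92378.


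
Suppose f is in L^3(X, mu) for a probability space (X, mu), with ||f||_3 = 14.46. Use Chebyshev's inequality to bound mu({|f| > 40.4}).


Chebyshev/Markov inequality: mu(|f| > eps) <= (||f||_p / eps)^p
Step 1: ||f||_3 / eps = 14.46 / 40.4 = 0.357921
Step 2: Raise to power p = 3:
  (0.357921)^3 = 0.045852
Step 3: Therefore mu(|f| > 40.4) <= 0.045852


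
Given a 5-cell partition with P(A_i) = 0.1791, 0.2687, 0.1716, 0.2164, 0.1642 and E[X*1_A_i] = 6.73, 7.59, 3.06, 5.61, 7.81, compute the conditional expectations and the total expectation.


For each cell A_i: E[X|A_i] = E[X*1_A_i] / P(A_i)
Step 1: E[X|A_1] = 6.73 / 0.1791 = 37.576773
Step 2: E[X|A_2] = 7.59 / 0.2687 = 28.247116
Step 3: E[X|A_3] = 3.06 / 0.1716 = 17.832168
Step 4: E[X|A_4] = 5.61 / 0.2164 = 25.924214
Step 5: E[X|A_5] = 7.81 / 0.1642 = 47.563946
Verification: E[X] = sum E[X*1_A_i] = 6.73 + 7.59 + 3.06 + 5.61 + 7.81 = 30.8


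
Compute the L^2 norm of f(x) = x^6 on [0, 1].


Step 1: ||f||_2 = (integral_0^1 |x^6|^2 dx)^(1/2)
     = (integral_0^1 x^12 dx)^(1/2)
Step 2: integral_0^1 x^12 dx = [x^13/(13)] from 0 to 1 = 1^13/13
     = 1/13 = 0.076923
Step 3: ||f||_2 = (0.076923)^(1/2) = 0.27735


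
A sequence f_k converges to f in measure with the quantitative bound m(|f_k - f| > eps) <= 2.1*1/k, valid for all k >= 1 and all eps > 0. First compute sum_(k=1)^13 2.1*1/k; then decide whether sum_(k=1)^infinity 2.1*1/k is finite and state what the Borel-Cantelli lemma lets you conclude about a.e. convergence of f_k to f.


Step 1: List the terms 2.1*1/k for k = 1 to 13:
  k=1: 2.1
  k=2: 1.05
  k=3: 0.7
  k=4: 0.525
  k=5: 0.42
  k=6: 0.35
  k=7: 0.3
  k=8: 0.2625
  k=9: 0.233333
  k=10: 0.21
  k=11: 0.190909
  k=12: 0.175
  k=13: 0.161538
Step 2: Partial sum = 2.1 + 1.05 + 0.7 + 0.525 + 0.42 + 0.35 + 0.3 + 0.2625 + 0.233333 + 0.21 + 0.190909 + 0.175 + 0.161538
     = 6.678281
Step 3: The full series sum_(k>=1) 2.1*1/k diverges (harmonic series, p = 1; a nonzero constant multiple of a divergent series diverges).
Step 4: The (first) Borel-Cantelli lemma requires a summable sequence of measures, so it does not apply here;
        from this bound alone no conclusion about a.e. convergence can be drawn (convergence in measure still
        gives an a.e.-convergent subsequence, but not a.e. convergence of the whole sequence).
Conclusion: series diverges; Borel-Cantelli is inconclusive about a.e. convergence of f_k.


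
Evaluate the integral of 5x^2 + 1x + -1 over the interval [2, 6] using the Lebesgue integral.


The Lebesgue integral of a Riemann-integrable function agrees with the Riemann integral.
Antiderivative F(x) = (5/3)x^3 + (1/2)x^2 + -1x
F(6) = (5/3)*6^3 + (1/2)*6^2 + -1*6
     = (5/3)*216 + (1/2)*36 + -1*6
     = 360 + 18 + -6
     = 372
F(2) = 13.333333
Integral = F(6) - F(2) = 372 - 13.333333 = 358.666667


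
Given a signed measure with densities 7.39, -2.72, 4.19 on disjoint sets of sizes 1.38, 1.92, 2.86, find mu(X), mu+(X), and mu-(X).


Step 1: Compute signed measure on each set:
  Set 1: 7.39 * 1.38 = 10.1982
  Set 2: -2.72 * 1.92 = -5.2224
  Set 3: 4.19 * 2.86 = 11.9834
Step 2: Total signed measure = (10.1982) + (-5.2224) + (11.9834)
     = 16.9592
Step 3: Positive part mu+(X) = sum of positive contributions = 22.1816
Step 4: Negative part mu-(X) = |sum of negative contributions| = 5.2224


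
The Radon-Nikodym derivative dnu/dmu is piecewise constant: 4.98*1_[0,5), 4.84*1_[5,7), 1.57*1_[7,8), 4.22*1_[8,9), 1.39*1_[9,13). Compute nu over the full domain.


Integrate each piece of the Radon-Nikodym derivative:
Step 1: integral_0^5 4.98 dx = 4.98*(5-0) = 4.98*5 = 24.9
Step 2: integral_5^7 4.84 dx = 4.84*(7-5) = 4.84*2 = 9.68
Step 3: integral_7^8 1.57 dx = 1.57*(8-7) = 1.57*1 = 1.57
Step 4: integral_8^9 4.22 dx = 4.22*(9-8) = 4.22*1 = 4.22
Step 5: integral_9^13 1.39 dx = 1.39*(13-9) = 1.39*4 = 5.56
Total: 24.9 + 9.68 + 1.57 + 4.22 + 5.56 = 45.93


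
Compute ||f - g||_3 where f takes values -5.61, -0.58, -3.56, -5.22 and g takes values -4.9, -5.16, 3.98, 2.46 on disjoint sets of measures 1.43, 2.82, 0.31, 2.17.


Step 1: Compute differences f_i - g_i:
  -5.61 - -4.9 = -0.71
  -0.58 - -5.16 = 4.58
  -3.56 - 3.98 = -7.54
  -5.22 - 2.46 = -7.68
Step 2: Compute |diff|^3 * measure for each set:
  |-0.71|^3 * 1.43 = 0.357911 * 1.43 = 0.511813
  |4.58|^3 * 2.82 = 96.071912 * 2.82 = 270.922792
  |-7.54|^3 * 0.31 = 428.661064 * 0.31 = 132.88493
  |-7.68|^3 * 2.17 = 452.984832 * 2.17 = 982.977085
Step 3: Sum = 1387.29662
Step 4: ||f-g||_3 = (1387.29662)^(1/3) = 11.152951


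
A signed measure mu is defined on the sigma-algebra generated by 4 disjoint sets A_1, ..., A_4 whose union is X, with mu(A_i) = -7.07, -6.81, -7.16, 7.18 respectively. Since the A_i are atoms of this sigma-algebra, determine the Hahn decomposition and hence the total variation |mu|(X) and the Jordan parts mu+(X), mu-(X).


Step 1: Every measurable set is a union of atoms (the cells / points), so a Hahn decomposition is
  obtained by grouping atoms by sign: P = union of atoms with mu > 0, N = union of the remaining atoms.
  Atoms in P (indices): 4;  atoms in N (indices): 1, 2, 3
  Positive values: 7.18
  Negative values: -7.07, -6.81, -7.16
Step 2: mu+(X) = mu(P) = sum of positive atom values = 7.18
Step 3: mu-(X) = -mu(N) = sum of |negative atom values| = 21.04
Step 4: |mu|(X) = mu+(X) + mu-(X) = 7.18 + 21.04 = 28.22


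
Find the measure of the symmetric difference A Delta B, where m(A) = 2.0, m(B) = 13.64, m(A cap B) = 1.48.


m(A Delta B) = m(A) + m(B) - 2*m(A n B)
= 2.0 + 13.64 - 2*1.48
= 2.0 + 13.64 - 2.96
= 12.68


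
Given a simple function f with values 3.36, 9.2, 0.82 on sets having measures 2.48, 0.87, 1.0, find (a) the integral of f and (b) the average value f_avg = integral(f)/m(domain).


Step 1: Integral = sum(value_i * measure_i)
= 3.36*2.48 + 9.2*0.87 + 0.82*1.0
= 8.3328 + 8.004 + 0.82
= 17.1568
Step 2: Total measure of domain = 2.48 + 0.87 + 1.0 = 4.35
Step 3: Average value = 17.1568 / 4.35 = 3.944092


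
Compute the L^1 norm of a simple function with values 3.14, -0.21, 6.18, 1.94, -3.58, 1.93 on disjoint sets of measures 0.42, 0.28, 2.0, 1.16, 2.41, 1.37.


Step 1: Compute |f_i|^1 for each value:
  |3.14|^1 = 3.14
  |-0.21|^1 = 0.21
  |6.18|^1 = 6.18
  |1.94|^1 = 1.94
  |-3.58|^1 = 3.58
  |1.93|^1 = 1.93
Step 2: Multiply by measures and sum:
  3.14 * 0.42 = 1.3188
  0.21 * 0.28 = 0.0588
  6.18 * 2.0 = 12.36
  1.94 * 1.16 = 2.2504
  3.58 * 2.41 = 8.6278
  1.93 * 1.37 = 2.6441
Sum = 1.3188 + 0.0588 + 12.36 + 2.2504 + 8.6278 + 2.6441 = 27.2599
Step 3: Take the p-th root:
||f||_1 = (27.2599)^(1/1) = 27.2599


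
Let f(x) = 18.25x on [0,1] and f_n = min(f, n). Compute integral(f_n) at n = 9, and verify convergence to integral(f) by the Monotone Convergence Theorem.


f(x) = 18.25x on [0,1]; f_n(x) = min(18.25x, n). At n = 9:
Step 1: f(x) reaches 9 at x = 9/18.25 = 0.493151
Step 2: integral(f_9) = integral(18.25x, 0, 0.493151) + integral(9, 0.493151, 1)
       = 18.25*0.493151^2/2 + 9*(1 - 0.493151)
       = 2.219178 + 4.561644
       = 6.780822
Step 3: As n -> infinity, f_n increases to f, so by MCT integral(f_n) -> integral(f) = 18.25/2 = 9.125.
Convergence: integral(f_9) = 6.780822 -> 9.125 as n -> infinity


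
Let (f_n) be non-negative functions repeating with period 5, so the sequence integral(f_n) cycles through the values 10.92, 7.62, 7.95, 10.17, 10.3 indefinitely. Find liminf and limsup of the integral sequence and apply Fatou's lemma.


The sequence (integral(f_n)) is periodic with period 5, repeating the values 10.92, 7.62, 7.95, 10.17, 10.3 indefinitely.
Step 1: For a periodic sequence, every tail (a_m, a_(m+1), ...) contains all 5 period values infinitely often.
Step 2: Hence inf of every tail = min of the period values = min(10.92, 7.62, 7.95, 10.17, 10.3) = 7.62.
        liminf_n integral(f_n) = sup over m of (inf of tail from m) = 7.62.
Step 3: Similarly sup of every tail = max of the period values = 10.92.
        limsup_n integral(f_n) = 10.92.
Step 4: Fatou's lemma: integral(liminf_n f_n) <= liminf_n integral(f_n) = 7.62.
        So the integral of the pointwise liminf is at most 7.62.


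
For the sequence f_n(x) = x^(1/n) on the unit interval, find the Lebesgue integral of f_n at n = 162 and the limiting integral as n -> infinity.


At n = 162: f_162(x) = x^(1/162).
Step 1: integral(x^(1/162), 0, 1) = [x^(1/162+1) / (1/162+1)] from 0 to 1
     = 1 / (1/162 + 1) = 1 / ((162+1)/162) = 162/(162+1)
     = 162/163 = 0.993865
Step 2: As n -> infinity, f_n(x) = x^(1/n) -> 1 for x in (0,1], and f_n is increasing in n.
By MCT, lim_n integral(f_n) = integral(lim_n f_n) = integral(1, 0, 1) = 1.
Step 3: Verify convergence: 162/163 = 0.993865 -> 1


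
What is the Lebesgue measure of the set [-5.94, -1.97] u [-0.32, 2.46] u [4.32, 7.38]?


For pairwise disjoint intervals, m(union) = sum of lengths.
= (-1.97 - -5.94) + (2.46 - -0.32) + (7.38 - 4.32)
= 3.97 + 2.78 + 3.06
= 9.81


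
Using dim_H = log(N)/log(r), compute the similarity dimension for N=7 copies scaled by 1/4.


For a self-similar set with N copies scaled by 1/r:
dim_H = log(N)/log(r) = log(7)/log(4)
= 1.94591/1.386294
= 1.403677


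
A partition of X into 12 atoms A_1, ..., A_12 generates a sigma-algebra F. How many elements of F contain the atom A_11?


Each element of F is a union of some subset S of the 12 atoms.
The element contains A_11 iff A_11 is in S.
So we count subsets S of {A_1,...,A_12} with A_11 in S: choose freely among the other 11 atoms.
Count = 2^(12-1) = 2^11 = 2048.


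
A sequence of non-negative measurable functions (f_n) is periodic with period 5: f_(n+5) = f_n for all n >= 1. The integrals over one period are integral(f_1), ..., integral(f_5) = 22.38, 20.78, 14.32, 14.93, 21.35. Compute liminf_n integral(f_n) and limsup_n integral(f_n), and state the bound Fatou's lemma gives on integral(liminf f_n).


The sequence (integral(f_n)) is periodic with period 5, repeating the values 22.38, 20.78, 14.32, 14.93, 21.35 indefinitely.
Step 1: For a periodic sequence, every tail (a_m, a_(m+1), ...) contains all 5 period values infinitely often.
Step 2: Hence inf of every tail = min of the period values = min(22.38, 20.78, 14.32, 14.93, 21.35) = 14.32.
        liminf_n integral(f_n) = sup over m of (inf of tail from m) = 14.32.
Step 3: Similarly sup of every tail = max of the period values = 22.38.
        limsup_n integral(f_n) = 22.38.
Step 4: Fatou's lemma: integral(liminf_n f_n) <= liminf_n integral(f_n) = 14.32.
        So the integral of the pointwise liminf is at most 14.32.


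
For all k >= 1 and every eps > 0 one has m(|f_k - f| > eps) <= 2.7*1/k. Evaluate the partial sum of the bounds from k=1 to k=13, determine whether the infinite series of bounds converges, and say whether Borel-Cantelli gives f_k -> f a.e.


Step 1: List the terms 2.7*1/k for k = 1 to 13:
  k=1: 2.7
  k=2: 1.35
  k=3: 0.9
  k=4: 0.675
  k=5: 0.54
  k=6: 0.45
  k=7: 0.385714
  k=8: 0.3375
  k=9: 0.3
  k=10: 0.27
  k=11: 0.245455
  k=12: 0.225
  k=13: 0.207692
Step 2: Partial sum = 2.7 + 1.35 + 0.9 + 0.675 + 0.54 + 0.45 + 0.385714 + 0.3375 + 0.3 + 0.27 + 0.245455 + 0.225 + 0.207692
     = 8.586361
Step 3: The full series sum_(k>=1) 2.7*1/k diverges (harmonic series, p = 1; a nonzero constant multiple of a divergent series diverges).
Step 4: The (first) Borel-Cantelli lemma requires a summable sequence of measures, so it does not apply here;
        from this bound alone no conclusion about a.e. convergence can be drawn (convergence in measure still
        gives an a.e.-convergent subsequence, but not a.e. convergence of the whole sequence).
Conclusion: series diverges; Borel-Cantelli is inconclusive about a.e. convergence of f_k.


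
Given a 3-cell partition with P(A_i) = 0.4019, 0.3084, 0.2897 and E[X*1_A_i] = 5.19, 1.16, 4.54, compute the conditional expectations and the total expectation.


For each cell A_i: E[X|A_i] = E[X*1_A_i] / P(A_i)
Step 1: E[X|A_1] = 5.19 / 0.4019 = 12.91366
Step 2: E[X|A_2] = 1.16 / 0.3084 = 3.761349
Step 3: E[X|A_3] = 4.54 / 0.2897 = 15.671384
Verification: E[X] = sum E[X*1_A_i] = 5.19 + 1.16 + 4.54 = 10.89


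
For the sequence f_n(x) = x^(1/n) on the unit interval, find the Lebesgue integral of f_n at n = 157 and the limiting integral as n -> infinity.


At n = 157: f_157(x) = x^(1/157).
Step 1: integral(x^(1/157), 0, 1) = [x^(1/157+1) / (1/157+1)] from 0 to 1
     = 1 / (1/157 + 1) = 1 / ((157+1)/157) = 157/(157+1)
     = 157/158 = 0.993671
Step 2: As n -> infinity, f_n(x) = x^(1/n) -> 1 for x in (0,1], and f_n is increasing in n.
By MCT, lim_n integral(f_n) = integral(lim_n f_n) = integral(1, 0, 1) = 1.
Step 3: Verify convergence: 157/158 = 0.993671 -> 1


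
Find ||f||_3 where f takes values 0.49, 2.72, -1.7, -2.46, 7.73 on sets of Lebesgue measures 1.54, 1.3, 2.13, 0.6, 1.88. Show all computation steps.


Step 1: Compute |f_i|^3 for each value:
  |0.49|^3 = 0.117649
  |2.72|^3 = 20.123648
  |-1.7|^3 = 4.913
  |-2.46|^3 = 14.886936
  |7.73|^3 = 461.889917
Step 2: Multiply by measures and sum:
  0.117649 * 1.54 = 0.181179
  20.123648 * 1.3 = 26.160742
  4.913 * 2.13 = 10.46469
  14.886936 * 0.6 = 8.932162
  461.889917 * 1.88 = 868.353044
Sum = 0.181179 + 26.160742 + 10.46469 + 8.932162 + 868.353044 = 914.091817
Step 3: Take the p-th root:
||f||_3 = (914.091817)^(1/3) = 9.705024


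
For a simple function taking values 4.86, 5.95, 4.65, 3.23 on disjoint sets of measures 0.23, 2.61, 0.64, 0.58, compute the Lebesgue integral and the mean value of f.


Step 1: Integral = sum(value_i * measure_i)
= 4.86*0.23 + 5.95*2.61 + 4.65*0.64 + 3.23*0.58
= 1.1178 + 15.5295 + 2.976 + 1.8734
= 21.4967
Step 2: Total measure of domain = 0.23 + 2.61 + 0.64 + 0.58 = 4.06
Step 3: Average value = 21.4967 / 4.06 = 5.294754


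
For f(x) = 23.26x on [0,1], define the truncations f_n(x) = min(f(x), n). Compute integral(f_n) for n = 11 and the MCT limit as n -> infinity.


f(x) = 23.26x on [0,1]; f_n(x) = min(23.26x, n). At n = 11:
Step 1: f(x) reaches 11 at x = 11/23.26 = 0.472915
Step 2: integral(f_11) = integral(23.26x, 0, 0.472915) + integral(11, 0.472915, 1)
       = 23.26*0.472915^2/2 + 11*(1 - 0.472915)
       = 2.601032 + 5.797936
       = 8.398968
Step 3: As n -> infinity, f_n increases to f, so by MCT integral(f_n) -> integral(f) = 23.26/2 = 11.63.
Convergence: integral(f_11) = 8.398968 -> 11.63 as n -> infinity


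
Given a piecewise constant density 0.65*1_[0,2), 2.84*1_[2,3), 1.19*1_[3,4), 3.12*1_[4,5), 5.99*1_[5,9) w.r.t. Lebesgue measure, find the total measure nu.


Integrate each piece of the Radon-Nikodym derivative:
Step 1: integral_0^2 0.65 dx = 0.65*(2-0) = 0.65*2 = 1.3
Step 2: integral_2^3 2.84 dx = 2.84*(3-2) = 2.84*1 = 2.84
Step 3: integral_3^4 1.19 dx = 1.19*(4-3) = 1.19*1 = 1.19
Step 4: integral_4^5 3.12 dx = 3.12*(5-4) = 3.12*1 = 3.12
Step 5: integral_5^9 5.99 dx = 5.99*(9-5) = 5.99*4 = 23.96
Total: 1.3 + 2.84 + 1.19 + 3.12 + 23.96 = 32.41


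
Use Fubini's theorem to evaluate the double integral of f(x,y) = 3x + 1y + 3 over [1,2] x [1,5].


By Fubini, integrate in x first, then y.
Step 1: Fix y, integrate over x in [1,2]:
  integral(3x + 1y + 3, x=1..2)
  = 3*(2^2 - 1^2)/2 + (1y + 3)*(2 - 1)
  = 4.5 + (1y + 3)*1
  = 4.5 + 1y + 3
  = 7.5 + 1y
Step 2: Integrate over y in [1,5]:
  integral(7.5 + 1y, y=1..5)
  = 7.5*4 + 1*(5^2 - 1^2)/2
  = 30 + 12
  = 42


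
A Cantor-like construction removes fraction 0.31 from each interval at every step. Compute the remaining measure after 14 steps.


Step 1: At each step, fraction remaining = 1 - 0.31 = 0.69
Step 2: After 14 steps, measure = (0.69)^14
Result = 0.005545


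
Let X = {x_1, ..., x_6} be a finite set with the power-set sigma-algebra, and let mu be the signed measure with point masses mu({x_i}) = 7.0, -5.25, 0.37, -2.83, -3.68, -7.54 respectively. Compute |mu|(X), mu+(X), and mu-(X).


Step 1: Every measurable set is a union of atoms (the cells / points), so a Hahn decomposition is
  obtained by grouping atoms by sign: P = union of atoms with mu > 0, N = union of the remaining atoms.
  Atoms in P (indices): 1, 3;  atoms in N (indices): 2, 4, 5, 6
  Positive values: 7, 0.37
  Negative values: -5.25, -2.83, -3.68, -7.54
Step 2: mu+(X) = mu(P) = sum of positive atom values = 7.37
Step 3: mu-(X) = -mu(N) = sum of |negative atom values| = 19.3
Step 4: |mu|(X) = mu+(X) + mu-(X) = 7.37 + 19.3 = 26.67


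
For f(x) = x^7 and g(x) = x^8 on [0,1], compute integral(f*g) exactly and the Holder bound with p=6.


Step 1: Exact integral of f*g = integral(x^15, 0, 1) = 1/16
     = 0.0625
Step 2: Holder bound with p=6, q=1.2:
  ||f||_p = (integral x^42 dx)^(1/6) = (1/43)^(1/6) = 0.534263
  ||g||_q = (integral x^9.6 dx)^(1/1.2) = (1/10.6)^(1/1.2) = 0.139823
Step 3: Holder bound = ||f||_p * ||g||_q = 0.534263 * 0.139823 = 0.074702
Verification: 0.0625 <= 0.074702 (Holder holds)


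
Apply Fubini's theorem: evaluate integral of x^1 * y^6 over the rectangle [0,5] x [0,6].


By Fubini's theorem, the double integral factors as a product of single integrals:
Step 1: integral_0^5 x^1 dx = [x^2/2] from 0 to 5
     = 5^2/2 = 12.5
Step 2: integral_0^6 y^6 dy = [y^7/7] from 0 to 6
     = 6^7/7 = 39990.857143
Step 3: Double integral = 12.5 * 39990.857143 = 499885.714286


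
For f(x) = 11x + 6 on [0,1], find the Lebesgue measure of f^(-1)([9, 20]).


f^(-1)([9, 20]) = {x : 9 <= 11x + 6 <= 20}
Solving: (9 - 6)/11 <= x <= (20 - 6)/11
= [0.272727, 1.272727]
Intersecting with [0,1]: [0.272727, 1]
Measure = 1 - 0.272727 = 0.727273


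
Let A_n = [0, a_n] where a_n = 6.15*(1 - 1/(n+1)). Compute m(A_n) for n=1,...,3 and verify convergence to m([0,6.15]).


By continuity of measure from below: if A_n increases to A, then m(A_n) -> m(A).
Here A = [0, 6.15], so m(A) = 6.15
Step 1: a_1 = 6.15*(1 - 1/2) = 3.075, m(A_1) = 3.075
Step 2: a_2 = 6.15*(1 - 1/3) = 4.1, m(A_2) = 4.1
Step 3: a_3 = 6.15*(1 - 1/4) = 4.6125, m(A_3) = 4.6125
Limit: m(A_n) -> m([0,6.15]) = 6.15


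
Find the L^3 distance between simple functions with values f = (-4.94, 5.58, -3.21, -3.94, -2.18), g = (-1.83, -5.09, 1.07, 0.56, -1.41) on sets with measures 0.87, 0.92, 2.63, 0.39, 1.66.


Step 1: Compute differences f_i - g_i:
  -4.94 - -1.83 = -3.11
  5.58 - -5.09 = 10.67
  -3.21 - 1.07 = -4.28
  -3.94 - 0.56 = -4.5
  -2.18 - -1.41 = -0.77
Step 2: Compute |diff|^3 * measure for each set:
  |-3.11|^3 * 0.87 = 30.080231 * 0.87 = 26.169801
  |10.67|^3 * 0.92 = 1214.767763 * 0.92 = 1117.586342
  |-4.28|^3 * 2.63 = 78.402752 * 2.63 = 206.199238
  |-4.5|^3 * 0.39 = 91.125 * 0.39 = 35.53875
  |-0.77|^3 * 1.66 = 0.456533 * 1.66 = 0.757845
Step 3: Sum = 1386.251975
Step 4: ||f-g||_3 = (1386.251975)^(1/3) = 11.15015


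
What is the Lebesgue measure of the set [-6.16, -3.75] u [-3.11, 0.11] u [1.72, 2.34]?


For pairwise disjoint intervals, m(union) = sum of lengths.
= (-3.75 - -6.16) + (0.11 - -3.11) + (2.34 - 1.72)
= 2.41 + 3.22 + 0.62
= 6.25


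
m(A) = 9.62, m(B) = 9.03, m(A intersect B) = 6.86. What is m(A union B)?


By inclusion-exclusion: m(A u B) = m(A) + m(B) - m(A n B)
= 9.62 + 9.03 - 6.86
= 11.79


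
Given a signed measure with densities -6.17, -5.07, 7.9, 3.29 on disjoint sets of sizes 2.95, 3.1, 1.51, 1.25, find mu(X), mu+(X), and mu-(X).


Step 1: Compute signed measure on each set:
  Set 1: -6.17 * 2.95 = -18.2015
  Set 2: -5.07 * 3.1 = -15.717
  Set 3: 7.9 * 1.51 = 11.929
  Set 4: 3.29 * 1.25 = 4.1125
Step 2: Total signed measure = (-18.2015) + (-15.717) + (11.929) + (4.1125)
     = -17.877
Step 3: Positive part mu+(X) = sum of positive contributions = 16.0415
Step 4: Negative part mu-(X) = |sum of negative contributions| = 33.9185


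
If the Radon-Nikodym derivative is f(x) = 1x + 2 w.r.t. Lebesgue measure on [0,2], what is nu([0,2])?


nu(A) = integral_A (dnu/dmu) dmu = integral_0^2 (1x + 2) dx
Step 1: Antiderivative F(x) = (1/2)x^2 + 2x
Step 2: F(2) = (1/2)*2^2 + 2*2 = 2 + 4 = 6
Step 3: F(0) = (1/2)*0^2 + 2*0 = 0.0 + 0 = 0.0
Step 4: nu([0,2]) = F(2) - F(0) = 6 - 0.0 = 6


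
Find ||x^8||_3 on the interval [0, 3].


Step 1: ||f||_3 = (integral_0^3 |x^8|^3 dx)^(1/3)
     = (integral_0^3 x^24 dx)^(1/3)
Step 2: integral_0^3 x^24 dx = [x^25/(25)] from 0 to 3 = 3^25/25
     = 847288609443/25 = 3.389154e+10
Step 3: ||f||_3 = (3.389154e+10)^(1/3) = 3236.163484


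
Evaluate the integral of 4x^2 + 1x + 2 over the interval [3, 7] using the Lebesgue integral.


The Lebesgue integral of a Riemann-integrable function agrees with the Riemann integral.
Antiderivative F(x) = (4/3)x^3 + (1/2)x^2 + 2x
F(7) = (4/3)*7^3 + (1/2)*7^2 + 2*7
     = (4/3)*343 + (1/2)*49 + 2*7
     = 457.333333 + 24.5 + 14
     = 495.833333
F(3) = 46.5
Integral = F(7) - F(3) = 495.833333 - 46.5 = 449.333333


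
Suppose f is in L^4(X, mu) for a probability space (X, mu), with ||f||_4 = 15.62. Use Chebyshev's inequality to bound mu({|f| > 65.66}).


Chebyshev/Markov inequality: mu(|f| > eps) <= (||f||_p / eps)^p
Step 1: ||f||_4 / eps = 15.62 / 65.66 = 0.237892
Step 2: Raise to power p = 4:
  (0.237892)^4 = 0.003203
Step 3: Therefore mu(|f| > 65.66) <= 0.003203


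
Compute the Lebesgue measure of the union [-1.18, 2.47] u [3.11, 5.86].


For pairwise disjoint intervals, m(union) = sum of lengths.
= (2.47 - -1.18) + (5.86 - 3.11)
= 3.65 + 2.75
= 6.4


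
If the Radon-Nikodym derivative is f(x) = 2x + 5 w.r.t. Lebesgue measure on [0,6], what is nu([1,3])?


nu(A) = integral_A (dnu/dmu) dmu = integral_1^3 (2x + 5) dx
Step 1: Antiderivative F(x) = (2/2)x^2 + 5x
Step 2: F(3) = (2/2)*3^2 + 5*3 = 9 + 15 = 24
Step 3: F(1) = (2/2)*1^2 + 5*1 = 1 + 5 = 6
Step 4: nu([1,3]) = F(3) - F(1) = 24 - 6 = 18


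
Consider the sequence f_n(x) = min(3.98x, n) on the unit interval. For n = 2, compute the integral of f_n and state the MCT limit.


f(x) = 3.98x on [0,1]; f_n(x) = min(3.98x, n). At n = 2:
Step 1: f(x) reaches 2 at x = 2/3.98 = 0.502513
Step 2: integral(f_2) = integral(3.98x, 0, 0.502513) + integral(2, 0.502513, 1)
       = 3.98*0.502513^2/2 + 2*(1 - 0.502513)
       = 0.502513 + 0.994975
       = 1.497487
Step 3: As n -> infinity, f_n increases to f, so by MCT integral(f_n) -> integral(f) = 3.98/2 = 1.99.
Convergence: integral(f_2) = 1.497487 -> 1.99 as n -> infinity


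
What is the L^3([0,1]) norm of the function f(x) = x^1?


Step 1: ||f||_3 = (integral_0^1 |x^1|^3 dx)^(1/3)
     = (integral_0^1 x^3 dx)^(1/3)
Step 2: integral_0^1 x^3 dx = [x^4/(4)] from 0 to 1 = 1^4/4
     = 1/4 = 0.25
Step 3: ||f||_3 = (0.25)^(1/3) = 0.629961


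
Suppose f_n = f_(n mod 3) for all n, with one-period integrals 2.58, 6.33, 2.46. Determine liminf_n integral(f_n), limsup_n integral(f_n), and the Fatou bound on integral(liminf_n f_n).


The sequence (integral(f_n)) is periodic with period 3, repeating the values 2.58, 6.33, 2.46 indefinitely.
Step 1: For a periodic sequence, every tail (a_m, a_(m+1), ...) contains all 3 period values infinitely often.
Step 2: Hence inf of every tail = min of the period values = min(2.58, 6.33, 2.46) = 2.46.
        liminf_n integral(f_n) = sup over m of (inf of tail from m) = 2.46.
Step 3: Similarly sup of every tail = max of the period values = 6.33.
        limsup_n integral(f_n) = 6.33.
Step 4: Fatou's lemma: integral(liminf_n f_n) <= liminf_n integral(f_n) = 2.46.
        So the integral of the pointwise liminf is at most 2.46.
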